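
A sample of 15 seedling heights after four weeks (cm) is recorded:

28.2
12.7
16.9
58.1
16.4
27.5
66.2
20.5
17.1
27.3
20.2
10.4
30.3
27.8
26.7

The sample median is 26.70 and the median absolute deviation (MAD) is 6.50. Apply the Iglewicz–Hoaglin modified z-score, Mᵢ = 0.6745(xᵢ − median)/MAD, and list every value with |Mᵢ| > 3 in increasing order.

58.1, 66.2

|Mᵢ| > 3 ⇔ |xᵢ − 26.70| > 3·6.50/0.6745 = 28.91.
So outliers lie outside [-2.21, 55.61].
58.1: M = 3.26 → outlier.
66.2: M = 4.10 → outlier.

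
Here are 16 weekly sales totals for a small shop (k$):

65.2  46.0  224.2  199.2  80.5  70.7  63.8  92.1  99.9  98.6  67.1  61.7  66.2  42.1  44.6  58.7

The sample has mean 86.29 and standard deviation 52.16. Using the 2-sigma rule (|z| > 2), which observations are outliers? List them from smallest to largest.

Cutoffs at x̄ ± 2s: 86.29 ± 2·52.16 = [-18.03, 190.61].
199.2: z = 2.16, |z| > 2 → outlier.
224.2: z = 2.64, |z| > 2 → outlier.
Every other value lies within [-18.03, 190.61].

199.2, 224.2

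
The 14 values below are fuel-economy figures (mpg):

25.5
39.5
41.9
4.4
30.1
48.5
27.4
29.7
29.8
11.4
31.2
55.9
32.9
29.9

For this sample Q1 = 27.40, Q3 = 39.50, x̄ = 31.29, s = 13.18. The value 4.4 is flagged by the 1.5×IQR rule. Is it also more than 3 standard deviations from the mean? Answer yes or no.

z = (4.4 − 31.29) / 13.18 = -2.04.
|z| = 2.04 ≤ 3.

no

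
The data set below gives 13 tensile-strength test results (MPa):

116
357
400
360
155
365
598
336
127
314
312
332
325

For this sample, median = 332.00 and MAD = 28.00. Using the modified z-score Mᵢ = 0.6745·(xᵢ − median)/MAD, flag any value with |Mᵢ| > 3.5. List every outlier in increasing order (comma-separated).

116, 127, 155, 598

|Mᵢ| > 3.5 ⇔ |xᵢ − 332.00| > 3.5·28.00/0.6745 = 145.29.
So outliers lie outside [186.71, 477.29].
116: M = -5.20 → outlier.
127: M = -4.94 → outlier.
155: M = -4.26 → outlier.
598: M = 6.41 → outlier.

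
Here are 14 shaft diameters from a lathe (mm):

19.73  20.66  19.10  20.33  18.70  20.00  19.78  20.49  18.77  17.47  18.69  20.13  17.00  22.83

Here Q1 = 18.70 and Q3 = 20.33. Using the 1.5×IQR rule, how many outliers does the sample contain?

1

IQR = 1.63; fences at 18.70 − 2.445 = 16.255 and 20.33 + 2.445 = 22.775.
Outside the cutoffs: 22.83.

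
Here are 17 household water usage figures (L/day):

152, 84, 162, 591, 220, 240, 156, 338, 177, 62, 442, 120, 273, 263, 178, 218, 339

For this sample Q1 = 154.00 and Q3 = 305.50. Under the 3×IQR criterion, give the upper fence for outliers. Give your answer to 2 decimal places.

760.00

IQR = Q3 − Q1 = 305.50 − 154.00 = 151.50.
Lower fence = Q1 − 3·IQR = 154.00 − 454.50 = -300.50.
Upper fence = Q3 + 3·IQR = 305.50 + 454.50 = 760.00.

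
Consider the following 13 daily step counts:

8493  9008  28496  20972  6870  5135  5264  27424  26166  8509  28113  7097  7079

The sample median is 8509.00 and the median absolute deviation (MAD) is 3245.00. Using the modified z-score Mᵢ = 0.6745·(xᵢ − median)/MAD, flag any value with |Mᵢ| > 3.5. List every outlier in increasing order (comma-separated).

26166, 27424, 28113, 28496

|Mᵢ| > 3.5 ⇔ |xᵢ − 8509.00| > 3.5·3245.00/0.6745 = 16838.40.
So outliers lie outside [-8329.40, 25347.40].
26166: M = 3.67 → outlier.
27424: M = 3.93 → outlier.
28113: M = 4.07 → outlier.
28496: M = 4.15 → outlier.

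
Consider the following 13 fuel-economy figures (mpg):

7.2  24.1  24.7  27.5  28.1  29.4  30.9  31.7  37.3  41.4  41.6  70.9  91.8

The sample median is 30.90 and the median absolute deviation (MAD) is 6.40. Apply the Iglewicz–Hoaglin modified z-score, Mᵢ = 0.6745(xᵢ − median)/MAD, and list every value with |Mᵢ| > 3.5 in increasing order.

70.9, 91.8

|Mᵢ| > 3.5 ⇔ |xᵢ − 30.90| > 3.5·6.40/0.6745 = 33.21.
So outliers lie outside [-2.31, 64.11].
70.9: M = 4.22 → outlier.
91.8: M = 6.42 → outlier.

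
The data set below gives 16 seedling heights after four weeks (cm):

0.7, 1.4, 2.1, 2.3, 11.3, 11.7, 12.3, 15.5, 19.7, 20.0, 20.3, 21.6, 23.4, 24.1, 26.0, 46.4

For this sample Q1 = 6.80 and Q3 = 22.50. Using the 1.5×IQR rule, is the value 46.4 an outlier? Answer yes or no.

yes

IQR = Q3 − Q1 = 22.50 − 6.80 = 15.70.
Lower fence = Q1 − 1.5·IQR = 6.80 − 23.55 = -16.75.
Upper fence = Q3 + 1.5·IQR = 22.50 + 23.55 = 46.05.
46.4 lies above the upper fence.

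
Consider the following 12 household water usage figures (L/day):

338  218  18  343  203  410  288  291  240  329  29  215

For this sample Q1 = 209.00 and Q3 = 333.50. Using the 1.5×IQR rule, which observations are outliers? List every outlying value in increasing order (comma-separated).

IQR = Q3 − Q1 = 333.50 − 209.00 = 124.50.
Lower fence = Q1 − 1.5·IQR = 209.00 − 186.75 = 22.25.
Upper fence = Q3 + 1.5·IQR = 333.50 + 186.75 = 520.25.
18 < 22.25 → outlier.
All remaining values lie within [22.25, 520.25].

18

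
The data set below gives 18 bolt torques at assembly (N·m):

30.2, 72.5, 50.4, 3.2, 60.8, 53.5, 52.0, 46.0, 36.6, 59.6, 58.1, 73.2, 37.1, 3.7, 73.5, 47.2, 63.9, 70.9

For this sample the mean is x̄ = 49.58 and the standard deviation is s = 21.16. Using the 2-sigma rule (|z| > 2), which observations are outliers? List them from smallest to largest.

3.2, 3.7

Cutoffs at x̄ ± 2s: 49.58 ± 2·21.16 = [7.26, 91.90].
3.2: z = -2.19, |z| > 2 → outlier.
3.7: z = -2.17, |z| > 2 → outlier.
Every other value lies within [7.26, 91.90].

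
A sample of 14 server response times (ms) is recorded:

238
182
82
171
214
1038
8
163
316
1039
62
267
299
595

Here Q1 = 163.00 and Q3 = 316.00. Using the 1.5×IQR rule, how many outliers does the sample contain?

3

IQR = 153.00; fences at 163.00 − 229.50 = -66.50 and 316.00 + 229.50 = 545.50.
Outside the cutoffs: 595, 1038, 1039.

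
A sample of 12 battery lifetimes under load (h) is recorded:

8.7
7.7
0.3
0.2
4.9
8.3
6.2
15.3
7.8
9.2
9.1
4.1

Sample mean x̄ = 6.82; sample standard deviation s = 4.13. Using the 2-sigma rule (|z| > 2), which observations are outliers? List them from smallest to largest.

15.3

Cutoffs at x̄ ± 2s: 6.82 ± 2·4.13 = [-1.44, 15.08].
15.3: z = 2.05, |z| > 2 → outlier.
Every other value lies within [-1.44, 15.08].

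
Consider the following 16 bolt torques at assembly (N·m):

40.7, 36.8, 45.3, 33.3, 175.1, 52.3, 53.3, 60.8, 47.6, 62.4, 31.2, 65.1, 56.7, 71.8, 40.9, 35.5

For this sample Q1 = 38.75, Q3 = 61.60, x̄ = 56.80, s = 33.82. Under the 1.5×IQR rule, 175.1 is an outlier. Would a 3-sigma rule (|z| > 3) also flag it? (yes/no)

z = (175.1 − 56.80) / 33.82 = 3.50.
|z| = 3.50 > 3.

yes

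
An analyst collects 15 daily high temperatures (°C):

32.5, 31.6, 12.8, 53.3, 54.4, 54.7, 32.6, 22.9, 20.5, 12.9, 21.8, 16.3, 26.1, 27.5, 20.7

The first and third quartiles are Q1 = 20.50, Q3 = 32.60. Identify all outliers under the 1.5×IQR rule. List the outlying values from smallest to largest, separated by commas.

53.3, 54.4, 54.7

IQR = Q3 − Q1 = 32.60 − 20.50 = 12.10.
Lower fence = Q1 − 1.5·IQR = 20.50 − 18.15 = 2.35.
Upper fence = Q3 + 1.5·IQR = 32.60 + 18.15 = 50.75.
53.3 > 50.75 → outlier.
54.4 > 50.75 → outlier.
54.7 > 50.75 → outlier.
All remaining values lie within [2.35, 50.75].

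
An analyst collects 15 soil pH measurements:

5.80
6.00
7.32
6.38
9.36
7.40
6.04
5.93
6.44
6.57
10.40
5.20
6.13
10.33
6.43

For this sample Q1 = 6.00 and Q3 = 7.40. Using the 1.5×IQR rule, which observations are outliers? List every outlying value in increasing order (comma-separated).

IQR = Q3 − Q1 = 7.40 − 6.00 = 1.40.
Lower fence = Q1 − 1.5·IQR = 6.00 − 2.10 = 3.90.
Upper fence = Q3 + 1.5·IQR = 7.40 + 2.10 = 9.50.
10.33 > 9.50 → outlier.
10.40 > 9.50 → outlier.
All remaining values lie within [3.90, 9.50].

10.33, 10.40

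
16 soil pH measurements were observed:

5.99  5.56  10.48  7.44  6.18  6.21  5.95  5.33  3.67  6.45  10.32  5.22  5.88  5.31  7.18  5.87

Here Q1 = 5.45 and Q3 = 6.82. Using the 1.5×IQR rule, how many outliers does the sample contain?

IQR = 1.37; fences at 5.45 − 2.055 = 3.395 and 6.82 + 2.055 = 8.875.
Outside the cutoffs: 10.32, 10.48.

2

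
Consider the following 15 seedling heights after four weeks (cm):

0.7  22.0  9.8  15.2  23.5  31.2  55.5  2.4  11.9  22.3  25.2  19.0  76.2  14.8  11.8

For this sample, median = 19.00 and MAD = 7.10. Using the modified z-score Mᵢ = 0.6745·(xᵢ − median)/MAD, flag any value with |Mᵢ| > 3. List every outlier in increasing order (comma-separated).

|Mᵢ| > 3 ⇔ |xᵢ − 19.00| > 3·7.10/0.6745 = 31.58.
So outliers lie outside [-12.58, 50.58].
55.5: M = 3.47 → outlier.
76.2: M = 5.43 → outlier.

55.5, 76.2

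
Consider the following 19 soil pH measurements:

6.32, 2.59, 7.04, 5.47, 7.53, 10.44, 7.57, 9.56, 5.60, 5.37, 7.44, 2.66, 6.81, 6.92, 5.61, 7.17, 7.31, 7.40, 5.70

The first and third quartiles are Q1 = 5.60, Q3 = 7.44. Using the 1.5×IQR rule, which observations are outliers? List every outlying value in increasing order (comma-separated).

2.59, 2.66, 10.44

IQR = Q3 − Q1 = 7.44 − 5.60 = 1.84.
Lower fence = Q1 − 1.5·IQR = 5.60 − 2.76 = 2.84.
Upper fence = Q3 + 1.5·IQR = 7.44 + 2.76 = 10.20.
2.59 < 2.84 → outlier.
2.66 < 2.84 → outlier.
10.44 > 10.20 → outlier.
All remaining values lie within [2.84, 10.20].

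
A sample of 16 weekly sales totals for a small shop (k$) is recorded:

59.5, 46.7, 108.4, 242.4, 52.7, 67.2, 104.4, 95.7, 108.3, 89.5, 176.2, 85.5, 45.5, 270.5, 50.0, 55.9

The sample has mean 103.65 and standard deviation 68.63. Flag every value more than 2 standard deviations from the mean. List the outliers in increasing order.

242.4, 270.5

Cutoffs at x̄ ± 2s: 103.65 ± 2·68.63 = [-33.61, 240.91].
242.4: z = 2.02, |z| > 2 → outlier.
270.5: z = 2.43, |z| > 2 → outlier.
Every other value lies within [-33.61, 240.91].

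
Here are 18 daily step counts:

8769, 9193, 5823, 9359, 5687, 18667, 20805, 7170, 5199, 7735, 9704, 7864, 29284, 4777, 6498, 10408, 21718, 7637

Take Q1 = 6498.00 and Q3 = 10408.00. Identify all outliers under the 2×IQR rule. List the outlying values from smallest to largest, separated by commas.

IQR = Q3 − Q1 = 10408.00 − 6498.00 = 3910.00.
Lower fence = Q1 − 2·IQR = 6498.00 − 7820.00 = -1322.00.
Upper fence = Q3 + 2·IQR = 10408.00 + 7820.00 = 18228.00.
18667 > 18228.00 → outlier.
20805 > 18228.00 → outlier.
21718 > 18228.00 → outlier.
29284 > 18228.00 → outlier.
All remaining values lie within [-1322.00, 18228.00].

18667, 20805, 21718, 29284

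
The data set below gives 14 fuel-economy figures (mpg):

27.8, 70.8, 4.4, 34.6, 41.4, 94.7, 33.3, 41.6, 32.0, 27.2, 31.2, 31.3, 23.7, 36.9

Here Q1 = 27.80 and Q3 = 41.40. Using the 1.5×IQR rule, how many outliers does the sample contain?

IQR = 13.60; fences at 27.80 − 20.40 = 7.40 and 41.40 + 20.40 = 61.80.
Outside the cutoffs: 4.4, 70.8, 94.7.

3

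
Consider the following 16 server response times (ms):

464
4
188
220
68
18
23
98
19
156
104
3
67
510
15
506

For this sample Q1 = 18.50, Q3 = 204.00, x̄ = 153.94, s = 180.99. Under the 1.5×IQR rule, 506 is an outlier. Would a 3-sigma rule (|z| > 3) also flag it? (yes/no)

z = (506 − 153.94) / 180.99 = 1.95.
|z| = 1.95 ≤ 3.

no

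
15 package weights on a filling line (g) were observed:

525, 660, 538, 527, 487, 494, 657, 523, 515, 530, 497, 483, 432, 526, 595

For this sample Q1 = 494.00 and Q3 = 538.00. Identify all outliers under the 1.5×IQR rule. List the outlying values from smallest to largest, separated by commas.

IQR = Q3 − Q1 = 538.00 − 494.00 = 44.00.
Lower fence = Q1 − 1.5·IQR = 494.00 − 66.00 = 428.00.
Upper fence = Q3 + 1.5·IQR = 538.00 + 66.00 = 604.00.
657 > 604.00 → outlier.
660 > 604.00 → outlier.
All remaining values lie within [428.00, 604.00].

657, 660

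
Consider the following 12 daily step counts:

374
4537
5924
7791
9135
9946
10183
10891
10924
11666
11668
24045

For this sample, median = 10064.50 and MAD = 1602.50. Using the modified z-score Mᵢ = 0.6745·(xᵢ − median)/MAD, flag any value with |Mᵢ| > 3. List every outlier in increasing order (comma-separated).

|Mᵢ| > 3 ⇔ |xᵢ − 10064.50| > 3·1602.50/0.6745 = 7127.50.
So outliers lie outside [2937.00, 17192.00].
374: M = -4.08 → outlier.
24045: M = 5.88 → outlier.

374, 24045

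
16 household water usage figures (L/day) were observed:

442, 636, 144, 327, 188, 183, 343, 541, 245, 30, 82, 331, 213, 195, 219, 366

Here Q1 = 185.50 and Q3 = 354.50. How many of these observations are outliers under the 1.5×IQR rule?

IQR = 169.00; fences at 185.50 − 253.50 = -68.00 and 354.50 + 253.50 = 608.00.
Outside the cutoffs: 636.

1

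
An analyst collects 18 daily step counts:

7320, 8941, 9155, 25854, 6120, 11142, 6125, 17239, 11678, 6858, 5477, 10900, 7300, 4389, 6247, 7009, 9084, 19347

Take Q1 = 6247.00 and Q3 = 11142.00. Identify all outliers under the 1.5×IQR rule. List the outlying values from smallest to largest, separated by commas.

19347, 25854

IQR = Q3 − Q1 = 11142.00 − 6247.00 = 4895.00.
Lower fence = Q1 − 1.5·IQR = 6247.00 − 7342.50 = -1095.50.
Upper fence = Q3 + 1.5·IQR = 11142.00 + 7342.50 = 18484.50.
19347 > 18484.50 → outlier.
25854 > 18484.50 → outlier.
All remaining values lie within [-1095.50, 18484.50].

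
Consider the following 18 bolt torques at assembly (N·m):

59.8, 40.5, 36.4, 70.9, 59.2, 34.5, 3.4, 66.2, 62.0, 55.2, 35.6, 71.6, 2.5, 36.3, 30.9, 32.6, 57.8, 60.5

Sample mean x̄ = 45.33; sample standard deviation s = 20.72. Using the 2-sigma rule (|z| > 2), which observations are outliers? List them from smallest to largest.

2.5, 3.4

Cutoffs at x̄ ± 2s: 45.33 ± 2·20.72 = [3.89, 86.77].
2.5: z = -2.07, |z| > 2 → outlier.
3.4: z = -2.02, |z| > 2 → outlier.
Every other value lies within [3.89, 86.77].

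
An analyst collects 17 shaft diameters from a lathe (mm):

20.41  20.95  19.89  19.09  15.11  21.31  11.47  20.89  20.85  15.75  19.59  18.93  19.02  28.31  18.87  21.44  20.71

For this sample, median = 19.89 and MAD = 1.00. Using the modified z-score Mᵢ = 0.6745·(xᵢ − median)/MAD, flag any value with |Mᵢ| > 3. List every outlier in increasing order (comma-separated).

11.47, 15.11, 28.31

|Mᵢ| > 3 ⇔ |xᵢ − 19.89| > 3·1.00/0.6745 = 4.45.
So outliers lie outside [15.44, 24.34].
11.47: M = -5.68 → outlier.
15.11: M = -3.22 → outlier.
28.31: M = 5.68 → outlier.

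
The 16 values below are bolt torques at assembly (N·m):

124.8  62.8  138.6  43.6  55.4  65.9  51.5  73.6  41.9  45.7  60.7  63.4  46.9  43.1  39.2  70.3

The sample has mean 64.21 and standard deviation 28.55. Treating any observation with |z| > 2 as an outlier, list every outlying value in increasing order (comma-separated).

Cutoffs at x̄ ± 2s: 64.21 ± 2·28.55 = [7.11, 121.31].
124.8: z = 2.12, |z| > 2 → outlier.
138.6: z = 2.61, |z| > 2 → outlier.
Every other value lies within [7.11, 121.31].

124.8, 138.6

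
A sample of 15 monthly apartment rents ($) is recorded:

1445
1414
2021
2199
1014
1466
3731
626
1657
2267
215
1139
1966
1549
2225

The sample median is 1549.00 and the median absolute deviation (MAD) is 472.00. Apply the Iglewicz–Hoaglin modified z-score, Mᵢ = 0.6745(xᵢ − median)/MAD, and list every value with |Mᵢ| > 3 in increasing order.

3731

|Mᵢ| > 3 ⇔ |xᵢ − 1549.00| > 3·472.00/0.6745 = 2099.33.
So outliers lie outside [-550.33, 3648.33].
3731: M = 3.12 → outlier.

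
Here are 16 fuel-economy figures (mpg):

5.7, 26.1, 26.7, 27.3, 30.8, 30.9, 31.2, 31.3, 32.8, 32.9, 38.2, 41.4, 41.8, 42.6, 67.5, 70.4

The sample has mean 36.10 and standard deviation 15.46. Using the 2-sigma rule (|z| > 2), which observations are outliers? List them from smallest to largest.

67.5, 70.4

Cutoffs at x̄ ± 2s: 36.10 ± 2·15.46 = [5.18, 67.02].
67.5: z = 2.03, |z| > 2 → outlier.
70.4: z = 2.22, |z| > 2 → outlier.
Every other value lies within [5.18, 67.02].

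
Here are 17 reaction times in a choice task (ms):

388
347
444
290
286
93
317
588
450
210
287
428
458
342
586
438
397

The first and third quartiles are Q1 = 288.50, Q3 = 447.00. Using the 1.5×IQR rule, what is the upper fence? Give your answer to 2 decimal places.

684.75

IQR = Q3 − Q1 = 447.00 − 288.50 = 158.50.
Lower fence = Q1 − 1.5·IQR = 288.50 − 237.75 = 50.75.
Upper fence = Q3 + 1.5·IQR = 447.00 + 237.75 = 684.75.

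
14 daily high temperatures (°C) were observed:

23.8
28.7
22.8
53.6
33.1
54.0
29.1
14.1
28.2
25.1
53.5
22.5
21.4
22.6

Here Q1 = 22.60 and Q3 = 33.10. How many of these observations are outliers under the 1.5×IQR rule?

IQR = 10.50; fences at 22.60 − 15.75 = 6.85 and 33.10 + 15.75 = 48.85.
Outside the cutoffs: 53.5, 53.6, 54.0.

3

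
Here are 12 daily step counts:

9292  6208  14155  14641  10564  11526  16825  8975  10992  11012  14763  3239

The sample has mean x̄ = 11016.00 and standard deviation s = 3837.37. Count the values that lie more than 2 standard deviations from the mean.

Cutoffs: x̄ ± 2s = [3341.26, 18690.74].
Outside the cutoffs: 3239.

1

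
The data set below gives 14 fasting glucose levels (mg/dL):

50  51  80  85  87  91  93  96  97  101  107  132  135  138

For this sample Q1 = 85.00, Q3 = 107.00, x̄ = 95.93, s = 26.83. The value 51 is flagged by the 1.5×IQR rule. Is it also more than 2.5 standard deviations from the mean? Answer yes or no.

z = (51 − 95.93) / 26.83 = -1.67.
|z| = 1.67 ≤ 2.5.

no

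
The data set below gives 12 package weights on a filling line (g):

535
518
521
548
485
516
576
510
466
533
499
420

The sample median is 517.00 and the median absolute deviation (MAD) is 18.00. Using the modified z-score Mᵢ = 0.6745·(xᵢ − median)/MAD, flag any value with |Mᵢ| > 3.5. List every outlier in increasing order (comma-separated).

420

|Mᵢ| > 3.5 ⇔ |xᵢ − 517.00| > 3.5·18.00/0.6745 = 93.40.
So outliers lie outside [423.60, 610.40].
420: M = -3.63 → outlier.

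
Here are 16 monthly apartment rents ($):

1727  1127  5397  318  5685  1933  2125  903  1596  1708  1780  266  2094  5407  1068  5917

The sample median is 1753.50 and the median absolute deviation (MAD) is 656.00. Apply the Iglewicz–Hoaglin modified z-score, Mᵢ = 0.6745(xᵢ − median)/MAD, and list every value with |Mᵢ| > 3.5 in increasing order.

|Mᵢ| > 3.5 ⇔ |xᵢ − 1753.50| > 3.5·656.00/0.6745 = 3404.00.
So outliers lie outside [-1650.50, 5157.50].
5397: M = 3.75 → outlier.
5407: M = 3.76 → outlier.
5685: M = 4.04 → outlier.
5917: M = 4.28 → outlier.

5397, 5407, 5685, 5917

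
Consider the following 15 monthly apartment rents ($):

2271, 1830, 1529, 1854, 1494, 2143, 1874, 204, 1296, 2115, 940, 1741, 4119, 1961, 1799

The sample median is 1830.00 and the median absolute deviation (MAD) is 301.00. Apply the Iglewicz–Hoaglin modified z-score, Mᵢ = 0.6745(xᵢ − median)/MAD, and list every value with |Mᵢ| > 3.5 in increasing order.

|Mᵢ| > 3.5 ⇔ |xᵢ − 1830.00| > 3.5·301.00/0.6745 = 1561.90.
So outliers lie outside [268.10, 3391.90].
204: M = -3.64 → outlier.
4119: M = 5.13 → outlier.

204, 4119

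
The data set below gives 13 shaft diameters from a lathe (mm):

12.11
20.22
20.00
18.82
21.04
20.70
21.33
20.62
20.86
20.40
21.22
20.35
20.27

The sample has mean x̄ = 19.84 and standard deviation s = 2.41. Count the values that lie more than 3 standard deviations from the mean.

Cutoffs: x̄ ± 3s = [12.61, 27.07].
Outside the cutoffs: 12.11.

1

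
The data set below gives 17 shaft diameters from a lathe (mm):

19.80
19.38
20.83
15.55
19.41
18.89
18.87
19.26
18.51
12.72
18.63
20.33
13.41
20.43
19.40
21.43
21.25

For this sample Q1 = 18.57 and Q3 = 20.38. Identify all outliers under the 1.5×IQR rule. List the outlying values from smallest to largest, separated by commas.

12.72, 13.41, 15.55

IQR = Q3 − Q1 = 20.38 − 18.57 = 1.81.
Lower fence = Q1 − 1.5·IQR = 18.57 − 2.715 = 15.855.
Upper fence = Q3 + 1.5·IQR = 20.38 + 2.715 = 23.095.
12.72 < 15.855 → outlier.
13.41 < 15.855 → outlier.
15.55 < 15.855 → outlier.
All remaining values lie within [15.855, 23.095].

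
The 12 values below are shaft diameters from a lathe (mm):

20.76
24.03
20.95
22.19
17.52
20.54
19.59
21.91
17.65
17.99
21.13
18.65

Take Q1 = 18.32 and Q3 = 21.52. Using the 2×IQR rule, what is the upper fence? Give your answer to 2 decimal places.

27.92

IQR = Q3 − Q1 = 21.52 − 18.32 = 3.20.
Lower fence = Q1 − 2·IQR = 18.32 − 6.40 = 11.92.
Upper fence = Q3 + 2·IQR = 21.52 + 6.40 = 27.92.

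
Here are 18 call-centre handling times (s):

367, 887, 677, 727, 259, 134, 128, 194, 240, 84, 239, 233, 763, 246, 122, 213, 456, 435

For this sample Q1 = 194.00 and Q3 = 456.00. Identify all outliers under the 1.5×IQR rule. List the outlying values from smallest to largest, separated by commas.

IQR = Q3 − Q1 = 456.00 − 194.00 = 262.00.
Lower fence = Q1 − 1.5·IQR = 194.00 − 393.00 = -199.00.
Upper fence = Q3 + 1.5·IQR = 456.00 + 393.00 = 849.00.
887 > 849.00 → outlier.
All remaining values lie within [-199.00, 849.00].

887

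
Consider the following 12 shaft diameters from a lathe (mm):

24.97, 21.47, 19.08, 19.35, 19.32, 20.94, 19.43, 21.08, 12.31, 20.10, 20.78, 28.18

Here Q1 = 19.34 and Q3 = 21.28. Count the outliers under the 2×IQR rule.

IQR = 1.94; fences at 19.34 − 3.88 = 15.46 and 21.28 + 3.88 = 25.16.
Outside the cutoffs: 12.31, 28.18.

2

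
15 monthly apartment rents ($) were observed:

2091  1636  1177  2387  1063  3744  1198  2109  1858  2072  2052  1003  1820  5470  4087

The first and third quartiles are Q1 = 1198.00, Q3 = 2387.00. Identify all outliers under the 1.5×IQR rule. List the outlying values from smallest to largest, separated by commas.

IQR = Q3 − Q1 = 2387.00 − 1198.00 = 1189.00.
Lower fence = Q1 − 1.5·IQR = 1198.00 − 1783.50 = -585.50.
Upper fence = Q3 + 1.5·IQR = 2387.00 + 1783.50 = 4170.50.
5470 > 4170.50 → outlier.
All remaining values lie within [-585.50, 4170.50].

5470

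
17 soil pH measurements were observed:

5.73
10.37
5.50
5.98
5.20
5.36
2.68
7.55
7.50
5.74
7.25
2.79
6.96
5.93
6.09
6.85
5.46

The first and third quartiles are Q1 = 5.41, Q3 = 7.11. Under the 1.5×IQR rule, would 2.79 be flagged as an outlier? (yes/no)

IQR = Q3 − Q1 = 7.11 − 5.41 = 1.70.
Lower fence = Q1 − 1.5·IQR = 5.41 − 2.55 = 2.86.
Upper fence = Q3 + 1.5·IQR = 7.11 + 2.55 = 9.66.
2.79 lies below the lower fence.

yes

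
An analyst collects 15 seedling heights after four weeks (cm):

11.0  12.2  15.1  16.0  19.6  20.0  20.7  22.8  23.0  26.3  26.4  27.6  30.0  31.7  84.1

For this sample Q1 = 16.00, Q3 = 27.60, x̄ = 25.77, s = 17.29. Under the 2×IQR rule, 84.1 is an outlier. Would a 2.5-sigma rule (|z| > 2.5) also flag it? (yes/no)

yes

z = (84.1 − 25.77) / 17.29 = 3.37.
|z| = 3.37 > 2.5.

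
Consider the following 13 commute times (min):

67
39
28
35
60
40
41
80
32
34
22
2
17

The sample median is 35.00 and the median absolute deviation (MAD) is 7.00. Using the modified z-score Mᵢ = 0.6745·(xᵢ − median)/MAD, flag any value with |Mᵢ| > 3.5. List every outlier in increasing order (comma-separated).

|Mᵢ| > 3.5 ⇔ |xᵢ − 35.00| > 3.5·7.00/0.6745 = 36.32.
So outliers lie outside [-1.32, 71.32].
80: M = 4.34 → outlier.

80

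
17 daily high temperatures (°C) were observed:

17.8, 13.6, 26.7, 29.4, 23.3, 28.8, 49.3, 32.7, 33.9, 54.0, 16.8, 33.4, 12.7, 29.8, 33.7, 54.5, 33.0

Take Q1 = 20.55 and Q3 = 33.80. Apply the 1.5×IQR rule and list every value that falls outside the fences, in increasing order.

IQR = Q3 − Q1 = 33.80 − 20.55 = 13.25.
Lower fence = Q1 − 1.5·IQR = 20.55 − 19.875 = 0.675.
Upper fence = Q3 + 1.5·IQR = 33.80 + 19.875 = 53.675.
54.0 > 53.675 → outlier.
54.5 > 53.675 → outlier.
All remaining values lie within [0.675, 53.675].

54.0, 54.5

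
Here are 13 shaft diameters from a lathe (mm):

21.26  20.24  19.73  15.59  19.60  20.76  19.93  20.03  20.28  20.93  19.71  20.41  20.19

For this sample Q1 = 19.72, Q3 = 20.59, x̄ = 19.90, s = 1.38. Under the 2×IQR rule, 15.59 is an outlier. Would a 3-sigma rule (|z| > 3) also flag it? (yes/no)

z = (15.59 − 19.90) / 1.38 = -3.12.
|z| = 3.12 > 3.

yes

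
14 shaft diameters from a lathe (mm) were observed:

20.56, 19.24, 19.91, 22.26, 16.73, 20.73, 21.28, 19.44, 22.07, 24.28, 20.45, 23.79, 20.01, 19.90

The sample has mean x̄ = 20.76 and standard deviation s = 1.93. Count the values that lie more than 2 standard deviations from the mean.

1

Cutoffs: x̄ ± 2s = [16.90, 24.62].
Outside the cutoffs: 16.73.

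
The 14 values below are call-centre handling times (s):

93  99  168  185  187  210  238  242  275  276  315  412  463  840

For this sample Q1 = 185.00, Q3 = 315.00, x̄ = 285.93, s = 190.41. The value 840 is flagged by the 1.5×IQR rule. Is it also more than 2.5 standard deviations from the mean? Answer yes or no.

yes

z = (840 − 285.93) / 190.41 = 2.91.
|z| = 2.91 > 2.5.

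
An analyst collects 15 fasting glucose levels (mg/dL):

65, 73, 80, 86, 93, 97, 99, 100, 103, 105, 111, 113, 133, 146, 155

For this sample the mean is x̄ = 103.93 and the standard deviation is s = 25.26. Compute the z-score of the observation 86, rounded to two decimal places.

-0.71

z = (86 − 103.93) / 25.26 = -0.71.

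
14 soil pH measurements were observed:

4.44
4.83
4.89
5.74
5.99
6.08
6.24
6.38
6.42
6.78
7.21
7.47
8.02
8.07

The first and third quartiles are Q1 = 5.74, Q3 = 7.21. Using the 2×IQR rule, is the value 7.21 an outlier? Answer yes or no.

no

IQR = Q3 − Q1 = 7.21 − 5.74 = 1.47.
Lower fence = Q1 − 2·IQR = 5.74 − 2.94 = 2.80.
Upper fence = Q3 + 2·IQR = 7.21 + 2.94 = 10.15.
7.21 lies within [2.80, 10.15].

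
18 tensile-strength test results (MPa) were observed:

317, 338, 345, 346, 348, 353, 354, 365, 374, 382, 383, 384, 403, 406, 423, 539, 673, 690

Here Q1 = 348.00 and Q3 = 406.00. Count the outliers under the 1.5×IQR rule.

IQR = 58.00; fences at 348.00 − 87.00 = 261.00 and 406.00 + 87.00 = 493.00.
Outside the cutoffs: 539, 673, 690.

3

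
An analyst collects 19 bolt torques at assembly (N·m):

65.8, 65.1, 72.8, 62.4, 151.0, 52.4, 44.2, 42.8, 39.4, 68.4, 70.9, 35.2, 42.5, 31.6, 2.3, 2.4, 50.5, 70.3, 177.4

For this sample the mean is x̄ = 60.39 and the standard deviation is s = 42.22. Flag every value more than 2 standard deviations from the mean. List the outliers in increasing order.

151.0, 177.4

Cutoffs at x̄ ± 2s: 60.39 ± 2·42.22 = [-24.05, 144.83].
151.0: z = 2.15, |z| > 2 → outlier.
177.4: z = 2.77, |z| > 2 → outlier.
Every other value lies within [-24.05, 144.83].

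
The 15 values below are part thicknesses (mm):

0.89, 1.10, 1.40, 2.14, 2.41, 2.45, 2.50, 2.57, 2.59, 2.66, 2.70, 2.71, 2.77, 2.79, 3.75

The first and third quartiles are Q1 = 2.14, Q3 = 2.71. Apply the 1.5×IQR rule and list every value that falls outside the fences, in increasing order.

IQR = Q3 − Q1 = 2.71 − 2.14 = 0.57.
Lower fence = Q1 − 1.5·IQR = 2.14 − 0.855 = 1.285.
Upper fence = Q3 + 1.5·IQR = 2.71 + 0.855 = 3.565.
0.89 < 1.285 → outlier.
1.10 < 1.285 → outlier.
3.75 > 3.565 → outlier.
All remaining values lie within [1.285, 3.565].

0.89, 1.10, 3.75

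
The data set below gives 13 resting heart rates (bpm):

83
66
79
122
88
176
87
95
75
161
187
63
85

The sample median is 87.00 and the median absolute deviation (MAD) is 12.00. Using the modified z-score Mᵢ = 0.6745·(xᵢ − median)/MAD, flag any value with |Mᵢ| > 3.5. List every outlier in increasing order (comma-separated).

|Mᵢ| > 3.5 ⇔ |xᵢ − 87.00| > 3.5·12.00/0.6745 = 62.27.
So outliers lie outside [24.73, 149.27].
161: M = 4.16 → outlier.
176: M = 5.00 → outlier.
187: M = 5.62 → outlier.

161, 176, 187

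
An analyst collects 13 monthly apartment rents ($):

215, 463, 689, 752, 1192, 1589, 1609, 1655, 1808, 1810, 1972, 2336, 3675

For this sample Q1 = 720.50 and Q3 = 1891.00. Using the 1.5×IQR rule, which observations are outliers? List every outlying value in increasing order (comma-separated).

3675

IQR = Q3 − Q1 = 1891.00 − 720.50 = 1170.50.
Lower fence = Q1 − 1.5·IQR = 720.50 − 1755.75 = -1035.25.
Upper fence = Q3 + 1.5·IQR = 1891.00 + 1755.75 = 3646.75.
3675 > 3646.75 → outlier.
All remaining values lie within [-1035.25, 3646.75].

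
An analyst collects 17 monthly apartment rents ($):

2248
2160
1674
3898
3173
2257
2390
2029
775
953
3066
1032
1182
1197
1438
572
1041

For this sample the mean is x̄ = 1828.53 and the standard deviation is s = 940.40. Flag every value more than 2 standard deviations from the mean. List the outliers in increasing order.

3898

Cutoffs at x̄ ± 2s: 1828.53 ± 2·940.40 = [-52.27, 3709.33].
3898: z = 2.20, |z| > 2 → outlier.
Every other value lies within [-52.27, 3709.33].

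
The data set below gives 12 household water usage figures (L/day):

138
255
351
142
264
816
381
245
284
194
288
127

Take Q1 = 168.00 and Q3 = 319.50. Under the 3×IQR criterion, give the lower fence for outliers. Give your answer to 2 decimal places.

-286.50

IQR = Q3 − Q1 = 319.50 − 168.00 = 151.50.
Lower fence = Q1 − 3·IQR = 168.00 − 454.50 = -286.50.
Upper fence = Q3 + 3·IQR = 319.50 + 454.50 = 774.00.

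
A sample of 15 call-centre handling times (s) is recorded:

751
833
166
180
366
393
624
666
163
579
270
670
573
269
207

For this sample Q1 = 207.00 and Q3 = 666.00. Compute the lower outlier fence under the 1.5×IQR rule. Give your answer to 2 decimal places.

IQR = Q3 − Q1 = 666.00 − 207.00 = 459.00.
Lower fence = Q1 − 1.5·IQR = 207.00 − 688.50 = -481.50.
Upper fence = Q3 + 1.5·IQR = 666.00 + 688.50 = 1354.50.

-481.50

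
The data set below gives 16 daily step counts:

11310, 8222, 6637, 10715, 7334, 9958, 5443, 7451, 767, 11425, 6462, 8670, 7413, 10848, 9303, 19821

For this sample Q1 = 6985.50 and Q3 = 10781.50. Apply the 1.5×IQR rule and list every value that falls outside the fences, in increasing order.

IQR = Q3 − Q1 = 10781.50 − 6985.50 = 3796.00.
Lower fence = Q1 − 1.5·IQR = 6985.50 − 5694.00 = 1291.50.
Upper fence = Q3 + 1.5·IQR = 10781.50 + 5694.00 = 16475.50.
767 < 1291.50 → outlier.
19821 > 16475.50 → outlier.
All remaining values lie within [1291.50, 16475.50].

767, 19821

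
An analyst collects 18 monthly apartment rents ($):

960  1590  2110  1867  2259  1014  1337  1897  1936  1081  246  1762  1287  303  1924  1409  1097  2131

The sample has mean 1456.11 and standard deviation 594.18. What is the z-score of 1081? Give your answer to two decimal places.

z = (1081 − 1456.11) / 594.18 = -0.63.

-0.63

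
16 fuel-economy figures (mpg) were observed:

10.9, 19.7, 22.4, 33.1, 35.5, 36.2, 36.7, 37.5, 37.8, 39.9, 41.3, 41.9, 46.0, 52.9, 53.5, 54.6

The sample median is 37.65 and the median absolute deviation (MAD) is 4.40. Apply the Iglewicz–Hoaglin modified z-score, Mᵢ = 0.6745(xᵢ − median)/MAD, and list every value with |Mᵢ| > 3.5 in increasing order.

|Mᵢ| > 3.5 ⇔ |xᵢ − 37.65| > 3.5·4.40/0.6745 = 22.83.
So outliers lie outside [14.82, 60.48].
10.9: M = -4.10 → outlier.

10.9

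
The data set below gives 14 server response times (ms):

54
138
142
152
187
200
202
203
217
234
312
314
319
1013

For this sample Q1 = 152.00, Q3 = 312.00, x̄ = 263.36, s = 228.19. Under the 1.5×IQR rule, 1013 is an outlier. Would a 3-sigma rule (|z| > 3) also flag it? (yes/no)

z = (1013 − 263.36) / 228.19 = 3.29.
|z| = 3.29 > 3.

yes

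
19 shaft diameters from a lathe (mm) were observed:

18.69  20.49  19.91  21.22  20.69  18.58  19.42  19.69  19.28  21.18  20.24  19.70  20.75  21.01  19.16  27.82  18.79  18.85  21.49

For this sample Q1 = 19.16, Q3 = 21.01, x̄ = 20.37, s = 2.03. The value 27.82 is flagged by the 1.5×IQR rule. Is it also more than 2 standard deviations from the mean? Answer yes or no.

yes

z = (27.82 − 20.37) / 2.03 = 3.67.
|z| = 3.67 > 2.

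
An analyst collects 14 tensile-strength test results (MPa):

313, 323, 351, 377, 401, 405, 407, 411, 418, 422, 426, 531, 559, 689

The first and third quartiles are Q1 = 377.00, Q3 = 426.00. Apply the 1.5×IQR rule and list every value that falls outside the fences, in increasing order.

531, 559, 689

IQR = Q3 − Q1 = 426.00 − 377.00 = 49.00.
Lower fence = Q1 − 1.5·IQR = 377.00 − 73.50 = 303.50.
Upper fence = Q3 + 1.5·IQR = 426.00 + 73.50 = 499.50.
531 > 499.50 → outlier.
559 > 499.50 → outlier.
689 > 499.50 → outlier.
All remaining values lie within [303.50, 499.50].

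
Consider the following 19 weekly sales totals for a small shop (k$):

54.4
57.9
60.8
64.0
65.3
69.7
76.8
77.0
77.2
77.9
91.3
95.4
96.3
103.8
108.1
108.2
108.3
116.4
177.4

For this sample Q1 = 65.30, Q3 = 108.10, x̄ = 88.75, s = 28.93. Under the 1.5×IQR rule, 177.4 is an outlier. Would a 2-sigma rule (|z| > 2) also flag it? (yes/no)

yes

z = (177.4 − 88.75) / 28.93 = 3.06.
|z| = 3.06 > 2.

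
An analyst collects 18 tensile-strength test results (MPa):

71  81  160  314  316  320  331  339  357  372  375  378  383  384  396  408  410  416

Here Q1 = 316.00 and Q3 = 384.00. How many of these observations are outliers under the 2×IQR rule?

IQR = 68.00; fences at 316.00 − 136.00 = 180.00 and 384.00 + 136.00 = 520.00.
Outside the cutoffs: 71, 81, 160.

3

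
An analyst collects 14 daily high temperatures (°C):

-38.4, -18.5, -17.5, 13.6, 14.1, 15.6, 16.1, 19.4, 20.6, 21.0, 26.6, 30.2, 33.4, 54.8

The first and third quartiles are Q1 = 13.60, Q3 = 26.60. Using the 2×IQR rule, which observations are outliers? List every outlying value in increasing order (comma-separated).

-38.4, -18.5, -17.5, 54.8

IQR = Q3 − Q1 = 26.60 − 13.60 = 13.00.
Lower fence = Q1 − 2·IQR = 13.60 − 26.00 = -12.40.
Upper fence = Q3 + 2·IQR = 26.60 + 26.00 = 52.60.
-38.4 < -12.40 → outlier.
-18.5 < -12.40 → outlier.
-17.5 < -12.40 → outlier.
54.8 > 52.60 → outlier.
All remaining values lie within [-12.40, 52.60].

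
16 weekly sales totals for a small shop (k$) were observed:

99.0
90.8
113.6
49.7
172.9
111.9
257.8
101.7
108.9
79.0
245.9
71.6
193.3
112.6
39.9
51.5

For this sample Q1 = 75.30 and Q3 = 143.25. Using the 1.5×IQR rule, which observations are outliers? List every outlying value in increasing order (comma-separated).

245.9, 257.8

IQR = Q3 − Q1 = 143.25 − 75.30 = 67.95.
Lower fence = Q1 − 1.5·IQR = 75.30 − 101.925 = -26.625.
Upper fence = Q3 + 1.5·IQR = 143.25 + 101.925 = 245.175.
245.9 > 245.175 → outlier.
257.8 > 245.175 → outlier.
All remaining values lie within [-26.625, 245.175].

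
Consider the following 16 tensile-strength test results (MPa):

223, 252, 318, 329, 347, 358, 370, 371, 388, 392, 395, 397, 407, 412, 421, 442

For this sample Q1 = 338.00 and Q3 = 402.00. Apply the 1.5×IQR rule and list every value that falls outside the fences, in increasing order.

223

IQR = Q3 − Q1 = 402.00 − 338.00 = 64.00.
Lower fence = Q1 − 1.5·IQR = 338.00 − 96.00 = 242.00.
Upper fence = Q3 + 1.5·IQR = 402.00 + 96.00 = 498.00.
223 < 242.00 → outlier.
All remaining values lie within [242.00, 498.00].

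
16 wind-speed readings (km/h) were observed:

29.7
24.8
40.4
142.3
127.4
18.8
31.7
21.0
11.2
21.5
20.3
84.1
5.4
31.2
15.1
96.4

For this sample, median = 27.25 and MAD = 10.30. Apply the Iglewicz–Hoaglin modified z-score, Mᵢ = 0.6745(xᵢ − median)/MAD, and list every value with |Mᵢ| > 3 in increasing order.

|Mᵢ| > 3 ⇔ |xᵢ − 27.25| > 3·10.30/0.6745 = 45.81.
So outliers lie outside [-18.56, 73.06].
84.1: M = 3.72 → outlier.
96.4: M = 4.53 → outlier.
127.4: M = 6.56 → outlier.
142.3: M = 7.53 → outlier.

84.1, 96.4, 127.4, 142.3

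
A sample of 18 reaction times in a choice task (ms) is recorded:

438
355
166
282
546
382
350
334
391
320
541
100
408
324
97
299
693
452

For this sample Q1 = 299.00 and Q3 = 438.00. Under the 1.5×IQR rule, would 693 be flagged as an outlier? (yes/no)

IQR = Q3 − Q1 = 438.00 − 299.00 = 139.00.
Lower fence = Q1 − 1.5·IQR = 299.00 − 208.50 = 90.50.
Upper fence = Q3 + 1.5·IQR = 438.00 + 208.50 = 646.50.
693 lies above the upper fence.

yes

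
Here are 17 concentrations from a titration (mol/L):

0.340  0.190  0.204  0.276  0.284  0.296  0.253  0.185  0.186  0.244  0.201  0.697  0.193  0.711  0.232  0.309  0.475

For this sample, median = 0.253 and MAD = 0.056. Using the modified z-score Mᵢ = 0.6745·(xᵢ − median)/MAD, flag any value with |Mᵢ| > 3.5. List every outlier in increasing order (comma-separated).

|Mᵢ| > 3.5 ⇔ |xᵢ − 0.253| > 3.5·0.056/0.6745 = 0.291.
So outliers lie outside [-0.038, 0.544].
0.697: M = 5.35 → outlier.
0.711: M = 5.52 → outlier.

0.697, 0.711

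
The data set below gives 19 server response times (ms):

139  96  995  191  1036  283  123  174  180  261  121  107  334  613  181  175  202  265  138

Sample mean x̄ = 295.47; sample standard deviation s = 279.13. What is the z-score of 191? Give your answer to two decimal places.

z = (191 − 295.47) / 279.13 = -0.37.

-0.37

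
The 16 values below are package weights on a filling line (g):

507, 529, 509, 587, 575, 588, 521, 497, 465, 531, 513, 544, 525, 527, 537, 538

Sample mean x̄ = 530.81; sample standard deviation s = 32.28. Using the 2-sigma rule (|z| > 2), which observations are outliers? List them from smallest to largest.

465

Cutoffs at x̄ ± 2s: 530.81 ± 2·32.28 = [466.25, 595.37].
465: z = -2.04, |z| > 2 → outlier.
Every other value lies within [466.25, 595.37].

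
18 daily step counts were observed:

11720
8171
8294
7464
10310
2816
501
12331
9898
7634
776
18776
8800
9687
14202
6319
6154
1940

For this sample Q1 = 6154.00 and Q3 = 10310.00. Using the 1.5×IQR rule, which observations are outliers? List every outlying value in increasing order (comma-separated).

IQR = Q3 − Q1 = 10310.00 − 6154.00 = 4156.00.
Lower fence = Q1 − 1.5·IQR = 6154.00 − 6234.00 = -80.00.
Upper fence = Q3 + 1.5·IQR = 10310.00 + 6234.00 = 16544.00.
18776 > 16544.00 → outlier.
All remaining values lie within [-80.00, 16544.00].

18776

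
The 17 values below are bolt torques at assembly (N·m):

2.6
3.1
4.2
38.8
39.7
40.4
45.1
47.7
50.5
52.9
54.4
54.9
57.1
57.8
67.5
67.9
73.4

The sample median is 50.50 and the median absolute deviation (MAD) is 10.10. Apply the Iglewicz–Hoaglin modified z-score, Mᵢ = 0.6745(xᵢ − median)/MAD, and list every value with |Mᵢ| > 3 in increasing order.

2.6, 3.1, 4.2

|Mᵢ| > 3 ⇔ |xᵢ − 50.50| > 3·10.10/0.6745 = 44.92.
So outliers lie outside [5.58, 95.42].
2.6: M = -3.20 → outlier.
3.1: M = -3.17 → outlier.
4.2: M = -3.09 → outlier.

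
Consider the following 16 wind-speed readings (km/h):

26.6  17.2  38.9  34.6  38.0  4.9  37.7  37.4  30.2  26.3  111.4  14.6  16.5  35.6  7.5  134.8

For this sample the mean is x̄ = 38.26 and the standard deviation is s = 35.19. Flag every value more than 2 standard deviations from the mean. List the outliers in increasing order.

Cutoffs at x̄ ± 2s: 38.26 ± 2·35.19 = [-32.12, 108.64].
111.4: z = 2.08, |z| > 2 → outlier.
134.8: z = 2.74, |z| > 2 → outlier.
Every other value lies within [-32.12, 108.64].

111.4, 134.8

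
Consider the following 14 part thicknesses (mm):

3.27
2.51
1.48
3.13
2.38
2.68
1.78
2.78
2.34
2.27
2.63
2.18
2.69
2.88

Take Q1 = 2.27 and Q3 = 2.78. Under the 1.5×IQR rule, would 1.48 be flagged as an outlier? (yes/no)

yes

IQR = Q3 − Q1 = 2.78 − 2.27 = 0.51.
Lower fence = Q1 − 1.5·IQR = 2.27 − 0.765 = 1.505.
Upper fence = Q3 + 1.5·IQR = 2.78 + 0.765 = 3.545.
1.48 lies below the lower fence.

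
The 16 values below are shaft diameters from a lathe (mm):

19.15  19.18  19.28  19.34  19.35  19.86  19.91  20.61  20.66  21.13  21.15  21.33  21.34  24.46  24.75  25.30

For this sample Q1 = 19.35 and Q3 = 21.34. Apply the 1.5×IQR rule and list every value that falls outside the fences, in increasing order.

24.46, 24.75, 25.30

IQR = Q3 − Q1 = 21.34 − 19.35 = 1.99.
Lower fence = Q1 − 1.5·IQR = 19.35 − 2.985 = 16.365.
Upper fence = Q3 + 1.5·IQR = 21.34 + 2.985 = 24.325.
24.46 > 24.325 → outlier.
24.75 > 24.325 → outlier.
25.30 > 24.325 → outlier.
All remaining values lie within [16.365, 24.325].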